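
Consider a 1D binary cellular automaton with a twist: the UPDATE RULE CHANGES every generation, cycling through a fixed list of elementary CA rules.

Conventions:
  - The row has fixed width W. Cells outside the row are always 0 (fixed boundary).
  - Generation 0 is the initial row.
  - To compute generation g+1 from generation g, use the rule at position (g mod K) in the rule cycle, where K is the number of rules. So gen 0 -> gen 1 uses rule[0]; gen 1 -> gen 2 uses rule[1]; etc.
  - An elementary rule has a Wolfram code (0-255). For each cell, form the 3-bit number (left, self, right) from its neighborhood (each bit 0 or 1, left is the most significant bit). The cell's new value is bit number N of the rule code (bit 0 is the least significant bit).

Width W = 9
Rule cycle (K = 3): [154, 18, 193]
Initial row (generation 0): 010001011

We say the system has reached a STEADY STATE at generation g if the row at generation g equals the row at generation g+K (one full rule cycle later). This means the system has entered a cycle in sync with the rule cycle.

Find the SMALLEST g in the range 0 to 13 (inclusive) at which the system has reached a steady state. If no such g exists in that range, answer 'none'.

Answer: 5

Derivation:
Gen 0: 010001011
Gen 1 (rule 154): 101010010
Gen 2 (rule 18): 000001101
Gen 3 (rule 193): 111100100
Gen 4 (rule 154): 111011010
Gen 5 (rule 18): 000000001
Gen 6 (rule 193): 111111100
Gen 7 (rule 154): 111111010
Gen 8 (rule 18): 000000001
Gen 9 (rule 193): 111111100
Gen 10 (rule 154): 111111010
Gen 11 (rule 18): 000000001
Gen 12 (rule 193): 111111100
Gen 13 (rule 154): 111111010
Gen 14 (rule 18): 000000001
Gen 15 (rule 193): 111111100
Gen 16 (rule 154): 111111010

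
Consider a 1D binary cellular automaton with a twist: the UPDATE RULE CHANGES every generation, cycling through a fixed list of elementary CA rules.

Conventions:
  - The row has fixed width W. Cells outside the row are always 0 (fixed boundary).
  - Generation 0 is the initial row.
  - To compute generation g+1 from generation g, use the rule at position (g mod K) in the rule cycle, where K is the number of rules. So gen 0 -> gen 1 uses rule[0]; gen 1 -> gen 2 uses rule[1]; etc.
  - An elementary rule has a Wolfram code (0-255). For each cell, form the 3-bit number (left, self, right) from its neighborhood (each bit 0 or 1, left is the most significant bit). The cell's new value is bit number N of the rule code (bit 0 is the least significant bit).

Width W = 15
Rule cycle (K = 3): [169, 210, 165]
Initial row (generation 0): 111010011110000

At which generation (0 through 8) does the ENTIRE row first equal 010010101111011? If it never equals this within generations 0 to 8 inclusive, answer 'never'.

Gen 0: 111010011110000
Gen 1 (rule 169): 110100011100111
Gen 2 (rule 210): 010010101111011
Gen 3 (rule 165): 010011110110100
Gen 4 (rule 169): 000011101101001
Gen 5 (rule 210): 000101100100110
Gen 6 (rule 165): 110110000100000
Gen 7 (rule 169): 101100110001111
Gen 8 (rule 210): 000111011010111

Answer: 2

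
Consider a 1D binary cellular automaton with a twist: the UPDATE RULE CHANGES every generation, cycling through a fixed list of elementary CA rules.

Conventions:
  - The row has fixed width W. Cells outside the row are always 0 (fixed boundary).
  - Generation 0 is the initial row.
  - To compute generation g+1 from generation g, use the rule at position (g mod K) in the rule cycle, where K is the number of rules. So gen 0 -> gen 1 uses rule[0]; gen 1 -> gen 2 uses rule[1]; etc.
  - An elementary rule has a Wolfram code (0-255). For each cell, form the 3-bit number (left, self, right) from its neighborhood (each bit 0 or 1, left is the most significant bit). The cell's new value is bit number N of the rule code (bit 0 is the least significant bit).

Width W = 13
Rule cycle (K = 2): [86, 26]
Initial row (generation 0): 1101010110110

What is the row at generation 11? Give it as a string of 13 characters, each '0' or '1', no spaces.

Gen 0: 1101010110110
Gen 1 (rule 86): 0101010010011
Gen 2 (rule 26): 1000001101110
Gen 3 (rule 86): 1100010100011
Gen 4 (rule 26): 1010100010110
Gen 5 (rule 86): 1010110110011
Gen 6 (rule 26): 0000100101110
Gen 7 (rule 86): 0001111100011
Gen 8 (rule 26): 0011000010110
Gen 9 (rule 86): 0101100110011
Gen 10 (rule 26): 1001011101110
Gen 11 (rule 86): 1111000100011

Answer: 1111000100011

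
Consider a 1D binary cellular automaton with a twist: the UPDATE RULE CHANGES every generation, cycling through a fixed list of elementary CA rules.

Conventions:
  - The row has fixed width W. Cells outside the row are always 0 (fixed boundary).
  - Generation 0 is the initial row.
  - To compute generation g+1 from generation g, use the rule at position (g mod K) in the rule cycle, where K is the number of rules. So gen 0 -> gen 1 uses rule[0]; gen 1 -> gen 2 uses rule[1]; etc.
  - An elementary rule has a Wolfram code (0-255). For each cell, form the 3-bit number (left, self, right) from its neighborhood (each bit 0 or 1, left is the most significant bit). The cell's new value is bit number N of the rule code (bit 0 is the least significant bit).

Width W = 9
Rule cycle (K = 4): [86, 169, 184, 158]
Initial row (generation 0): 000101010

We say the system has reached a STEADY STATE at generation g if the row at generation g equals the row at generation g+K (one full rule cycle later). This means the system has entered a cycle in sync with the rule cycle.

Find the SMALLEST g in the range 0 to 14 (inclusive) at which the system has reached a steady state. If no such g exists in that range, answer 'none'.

Answer: 13

Derivation:
Gen 0: 000101010
Gen 1 (rule 86): 001101011
Gen 2 (rule 169): 101010110
Gen 3 (rule 184): 010101101
Gen 4 (rule 158): 110101001
Gen 5 (rule 86): 010101111
Gen 6 (rule 169): 001011110
Gen 7 (rule 184): 000111101
Gen 8 (rule 158): 001111001
Gen 9 (rule 86): 010001111
Gen 10 (rule 169): 000101110
Gen 11 (rule 184): 000011101
Gen 12 (rule 158): 000111001
Gen 13 (rule 86): 001001111
Gen 14 (rule 169): 100001110
Gen 15 (rule 184): 010001101
Gen 16 (rule 158): 111011001
Gen 17 (rule 86): 001001111
Gen 18 (rule 169): 100001110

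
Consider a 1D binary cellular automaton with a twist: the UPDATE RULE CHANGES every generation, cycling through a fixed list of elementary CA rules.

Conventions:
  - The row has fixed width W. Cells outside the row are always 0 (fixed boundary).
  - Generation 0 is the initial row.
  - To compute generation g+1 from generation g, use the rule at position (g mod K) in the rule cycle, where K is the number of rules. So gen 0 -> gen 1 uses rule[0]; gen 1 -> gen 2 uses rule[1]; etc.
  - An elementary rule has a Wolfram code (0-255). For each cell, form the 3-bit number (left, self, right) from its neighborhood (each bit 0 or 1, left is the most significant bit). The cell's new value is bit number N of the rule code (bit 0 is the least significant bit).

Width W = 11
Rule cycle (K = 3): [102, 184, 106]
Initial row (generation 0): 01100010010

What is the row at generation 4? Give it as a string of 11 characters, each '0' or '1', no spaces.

Answer: 11111100010

Derivation:
Gen 0: 01100010010
Gen 1 (rule 102): 10100110110
Gen 2 (rule 184): 01010101101
Gen 3 (rule 106): 10101011110
Gen 4 (rule 102): 11111100010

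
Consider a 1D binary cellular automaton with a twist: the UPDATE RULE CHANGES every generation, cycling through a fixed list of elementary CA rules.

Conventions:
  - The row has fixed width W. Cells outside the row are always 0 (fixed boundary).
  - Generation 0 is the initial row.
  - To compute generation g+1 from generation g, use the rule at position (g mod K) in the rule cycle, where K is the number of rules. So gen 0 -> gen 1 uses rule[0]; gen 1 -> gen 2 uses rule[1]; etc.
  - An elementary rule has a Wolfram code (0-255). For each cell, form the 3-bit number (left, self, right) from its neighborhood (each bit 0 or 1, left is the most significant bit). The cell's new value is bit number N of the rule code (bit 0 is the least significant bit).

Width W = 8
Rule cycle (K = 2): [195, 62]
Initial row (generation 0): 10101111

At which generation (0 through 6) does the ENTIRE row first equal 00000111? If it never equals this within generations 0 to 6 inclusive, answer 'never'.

Gen 0: 10101111
Gen 1 (rule 195): 00000111
Gen 2 (rule 62): 00001100
Gen 3 (rule 195): 11110101
Gen 4 (rule 62): 10001111
Gen 5 (rule 195): 00110111
Gen 6 (rule 62): 01101100

Answer: 1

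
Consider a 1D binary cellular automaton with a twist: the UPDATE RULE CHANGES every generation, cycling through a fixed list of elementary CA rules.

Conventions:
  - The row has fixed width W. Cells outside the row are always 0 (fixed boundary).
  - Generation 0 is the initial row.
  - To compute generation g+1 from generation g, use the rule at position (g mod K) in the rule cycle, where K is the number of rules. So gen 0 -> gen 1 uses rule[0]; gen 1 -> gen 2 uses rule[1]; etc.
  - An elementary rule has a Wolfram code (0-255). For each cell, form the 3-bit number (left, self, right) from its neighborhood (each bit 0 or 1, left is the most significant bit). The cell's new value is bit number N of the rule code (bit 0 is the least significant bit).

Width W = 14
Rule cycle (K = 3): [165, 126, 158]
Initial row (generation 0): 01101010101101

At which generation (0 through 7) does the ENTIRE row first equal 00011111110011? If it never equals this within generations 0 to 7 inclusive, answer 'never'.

Answer: 1

Derivation:
Gen 0: 01101010101101
Gen 1 (rule 165): 00011111110011
Gen 2 (rule 126): 00110000011111
Gen 3 (rule 158): 01101000111110
Gen 4 (rule 165): 00011010011100
Gen 5 (rule 126): 00111111110110
Gen 6 (rule 158): 01111111100101
Gen 7 (rule 165): 00111111000111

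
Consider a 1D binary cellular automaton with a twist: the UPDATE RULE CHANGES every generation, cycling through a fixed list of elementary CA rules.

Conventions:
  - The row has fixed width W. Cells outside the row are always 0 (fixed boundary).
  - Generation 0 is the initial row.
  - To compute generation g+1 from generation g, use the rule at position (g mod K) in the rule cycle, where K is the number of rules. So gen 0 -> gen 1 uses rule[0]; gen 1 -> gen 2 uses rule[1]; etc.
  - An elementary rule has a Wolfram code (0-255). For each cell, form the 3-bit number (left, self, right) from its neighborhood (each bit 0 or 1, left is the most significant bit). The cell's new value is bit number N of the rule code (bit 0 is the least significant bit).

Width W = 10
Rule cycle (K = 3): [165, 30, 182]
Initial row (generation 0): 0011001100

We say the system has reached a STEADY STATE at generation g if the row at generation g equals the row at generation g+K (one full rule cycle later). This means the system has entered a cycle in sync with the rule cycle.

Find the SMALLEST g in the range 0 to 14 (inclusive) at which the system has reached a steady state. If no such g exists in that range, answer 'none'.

Gen 0: 0011001100
Gen 1 (rule 165): 1000000001
Gen 2 (rule 30): 1100000011
Gen 3 (rule 182): 0010000100
Gen 4 (rule 165): 1010110101
Gen 5 (rule 30): 1010100101
Gen 6 (rule 182): 1111111111
Gen 7 (rule 165): 0111111110
Gen 8 (rule 30): 1100000001
Gen 9 (rule 182): 0010000011
Gen 10 (rule 165): 1010111000
Gen 11 (rule 30): 1010100100
Gen 12 (rule 182): 1111111110
Gen 13 (rule 165): 0111111100
Gen 14 (rule 30): 1100000010
Gen 15 (rule 182): 0010000111
Gen 16 (rule 165): 1010110010
Gen 17 (rule 30): 1010101111

Answer: none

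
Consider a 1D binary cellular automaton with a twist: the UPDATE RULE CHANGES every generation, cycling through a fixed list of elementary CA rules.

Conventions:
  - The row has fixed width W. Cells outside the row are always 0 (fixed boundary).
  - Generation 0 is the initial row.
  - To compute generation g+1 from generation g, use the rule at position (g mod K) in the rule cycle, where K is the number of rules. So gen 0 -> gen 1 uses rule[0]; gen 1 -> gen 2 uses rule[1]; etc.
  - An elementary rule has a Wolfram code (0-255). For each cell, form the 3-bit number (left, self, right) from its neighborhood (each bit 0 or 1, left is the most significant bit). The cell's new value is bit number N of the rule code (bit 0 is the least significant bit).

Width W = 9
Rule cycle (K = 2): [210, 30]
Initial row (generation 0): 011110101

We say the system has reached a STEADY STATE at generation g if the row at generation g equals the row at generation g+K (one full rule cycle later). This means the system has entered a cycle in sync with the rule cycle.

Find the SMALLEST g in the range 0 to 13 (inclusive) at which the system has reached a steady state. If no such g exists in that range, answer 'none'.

Answer: 12

Derivation:
Gen 0: 011110101
Gen 1 (rule 210): 101110000
Gen 2 (rule 30): 101001000
Gen 3 (rule 210): 000110100
Gen 4 (rule 30): 001100110
Gen 5 (rule 210): 010111011
Gen 6 (rule 30): 110100010
Gen 7 (rule 210): 010010101
Gen 8 (rule 30): 111110101
Gen 9 (rule 210): 011110000
Gen 10 (rule 30): 110001000
Gen 11 (rule 210): 011010100
Gen 12 (rule 30): 110010110
Gen 13 (rule 210): 011100011
Gen 14 (rule 30): 110010110
Gen 15 (rule 210): 011100011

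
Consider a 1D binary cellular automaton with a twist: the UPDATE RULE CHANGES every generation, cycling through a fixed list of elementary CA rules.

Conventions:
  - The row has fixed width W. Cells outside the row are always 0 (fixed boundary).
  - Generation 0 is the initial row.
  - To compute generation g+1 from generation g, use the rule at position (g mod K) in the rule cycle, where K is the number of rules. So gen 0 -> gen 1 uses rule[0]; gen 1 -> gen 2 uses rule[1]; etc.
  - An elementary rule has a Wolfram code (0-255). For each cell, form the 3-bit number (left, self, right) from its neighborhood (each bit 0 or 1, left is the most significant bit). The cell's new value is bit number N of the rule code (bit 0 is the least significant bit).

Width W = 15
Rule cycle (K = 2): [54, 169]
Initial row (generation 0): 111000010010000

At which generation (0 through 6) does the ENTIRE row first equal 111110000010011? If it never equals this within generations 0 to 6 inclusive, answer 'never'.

Answer: never

Derivation:
Gen 0: 111000010010000
Gen 1 (rule 54): 000100111111000
Gen 2 (rule 169): 110000111110011
Gen 3 (rule 54): 001001000001100
Gen 4 (rule 169): 100000011101001
Gen 5 (rule 54): 110000100011111
Gen 6 (rule 169): 100110001011110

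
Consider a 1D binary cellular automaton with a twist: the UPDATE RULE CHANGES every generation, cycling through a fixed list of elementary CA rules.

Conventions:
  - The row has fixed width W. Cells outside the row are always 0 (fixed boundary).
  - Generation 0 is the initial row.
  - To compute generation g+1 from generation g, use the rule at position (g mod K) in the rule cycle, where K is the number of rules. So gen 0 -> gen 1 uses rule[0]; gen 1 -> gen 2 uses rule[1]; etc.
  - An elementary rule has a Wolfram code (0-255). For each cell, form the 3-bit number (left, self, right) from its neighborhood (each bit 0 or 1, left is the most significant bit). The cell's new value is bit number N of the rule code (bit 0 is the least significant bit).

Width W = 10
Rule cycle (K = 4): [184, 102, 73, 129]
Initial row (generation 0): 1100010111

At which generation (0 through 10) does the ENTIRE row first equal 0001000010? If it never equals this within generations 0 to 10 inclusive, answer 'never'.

Gen 0: 1100010111
Gen 1 (rule 184): 1010001110
Gen 2 (rule 102): 1110010010
Gen 3 (rule 73): 1010000000
Gen 4 (rule 129): 0000111111
Gen 5 (rule 184): 0000111110
Gen 6 (rule 102): 0001000010
Gen 7 (rule 73): 1100011000
Gen 8 (rule 129): 0001000011
Gen 9 (rule 184): 0000100010
Gen 10 (rule 102): 0001100110

Answer: 6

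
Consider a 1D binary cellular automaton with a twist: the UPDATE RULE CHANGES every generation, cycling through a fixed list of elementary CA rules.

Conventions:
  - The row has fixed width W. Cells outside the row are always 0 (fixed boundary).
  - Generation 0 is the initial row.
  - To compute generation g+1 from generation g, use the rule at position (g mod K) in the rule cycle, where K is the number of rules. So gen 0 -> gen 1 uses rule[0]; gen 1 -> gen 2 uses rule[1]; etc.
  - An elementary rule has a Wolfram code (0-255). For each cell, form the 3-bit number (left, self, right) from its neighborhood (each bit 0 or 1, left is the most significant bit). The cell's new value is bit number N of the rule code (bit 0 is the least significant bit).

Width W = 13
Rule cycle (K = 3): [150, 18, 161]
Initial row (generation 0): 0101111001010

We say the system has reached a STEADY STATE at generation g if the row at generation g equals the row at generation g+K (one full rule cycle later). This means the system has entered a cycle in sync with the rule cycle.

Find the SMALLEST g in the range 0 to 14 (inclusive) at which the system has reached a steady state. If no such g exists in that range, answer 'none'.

Answer: 5

Derivation:
Gen 0: 0101111001010
Gen 1 (rule 150): 1100110111011
Gen 2 (rule 18): 0011000000000
Gen 3 (rule 161): 1000011111111
Gen 4 (rule 150): 1100101111110
Gen 5 (rule 18): 0011000000001
Gen 6 (rule 161): 1000011111100
Gen 7 (rule 150): 1100101111010
Gen 8 (rule 18): 0011000000001
Gen 9 (rule 161): 1000011111100
Gen 10 (rule 150): 1100101111010
Gen 11 (rule 18): 0011000000001
Gen 12 (rule 161): 1000011111100
Gen 13 (rule 150): 1100101111010
Gen 14 (rule 18): 0011000000001
Gen 15 (rule 161): 1000011111100
Gen 16 (rule 150): 1100101111010
Gen 17 (rule 18): 0011000000001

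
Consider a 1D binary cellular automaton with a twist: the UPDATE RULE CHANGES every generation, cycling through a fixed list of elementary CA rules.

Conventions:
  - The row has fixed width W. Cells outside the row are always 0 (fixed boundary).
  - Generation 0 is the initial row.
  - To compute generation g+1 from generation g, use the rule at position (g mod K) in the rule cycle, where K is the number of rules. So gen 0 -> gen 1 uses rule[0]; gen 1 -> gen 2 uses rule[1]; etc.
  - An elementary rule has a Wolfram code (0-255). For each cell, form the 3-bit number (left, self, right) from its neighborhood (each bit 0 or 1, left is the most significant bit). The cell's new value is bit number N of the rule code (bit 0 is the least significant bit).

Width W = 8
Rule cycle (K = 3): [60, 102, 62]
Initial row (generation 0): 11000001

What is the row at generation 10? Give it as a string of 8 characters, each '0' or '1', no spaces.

Answer: 11100011

Derivation:
Gen 0: 11000001
Gen 1 (rule 60): 10100001
Gen 2 (rule 102): 11100011
Gen 3 (rule 62): 10010110
Gen 4 (rule 60): 11011101
Gen 5 (rule 102): 01100111
Gen 6 (rule 62): 11011100
Gen 7 (rule 60): 10110010
Gen 8 (rule 102): 11010110
Gen 9 (rule 62): 10111101
Gen 10 (rule 60): 11100011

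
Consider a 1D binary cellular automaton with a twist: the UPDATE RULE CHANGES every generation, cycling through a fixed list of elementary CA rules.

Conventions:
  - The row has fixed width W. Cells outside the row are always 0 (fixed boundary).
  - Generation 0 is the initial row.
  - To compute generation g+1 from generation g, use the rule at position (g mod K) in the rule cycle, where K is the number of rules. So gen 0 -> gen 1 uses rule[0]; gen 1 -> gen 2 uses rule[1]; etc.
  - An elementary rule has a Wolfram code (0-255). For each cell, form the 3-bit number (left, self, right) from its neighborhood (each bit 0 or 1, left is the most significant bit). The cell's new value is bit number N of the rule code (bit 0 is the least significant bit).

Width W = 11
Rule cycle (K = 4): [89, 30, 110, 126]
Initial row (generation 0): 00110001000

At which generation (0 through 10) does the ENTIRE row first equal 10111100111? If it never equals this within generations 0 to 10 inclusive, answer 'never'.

Answer: 1

Derivation:
Gen 0: 00110001000
Gen 1 (rule 89): 10111100111
Gen 2 (rule 30): 10100011100
Gen 3 (rule 110): 11100110100
Gen 4 (rule 126): 10111111110
Gen 5 (rule 89): 00100000011
Gen 6 (rule 30): 01110000110
Gen 7 (rule 110): 11010001110
Gen 8 (rule 126): 11111011011
Gen 9 (rule 89): 10001011011
Gen 10 (rule 30): 11011010010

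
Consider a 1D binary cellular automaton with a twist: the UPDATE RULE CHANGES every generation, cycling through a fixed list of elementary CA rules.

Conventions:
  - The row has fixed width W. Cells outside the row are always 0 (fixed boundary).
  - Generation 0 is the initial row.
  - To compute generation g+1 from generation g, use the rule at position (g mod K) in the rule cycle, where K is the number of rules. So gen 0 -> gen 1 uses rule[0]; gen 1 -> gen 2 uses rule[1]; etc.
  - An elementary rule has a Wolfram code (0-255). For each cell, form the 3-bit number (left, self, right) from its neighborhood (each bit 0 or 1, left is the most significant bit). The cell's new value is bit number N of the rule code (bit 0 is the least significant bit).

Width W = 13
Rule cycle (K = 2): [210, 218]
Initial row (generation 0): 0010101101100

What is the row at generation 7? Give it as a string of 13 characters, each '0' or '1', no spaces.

Answer: 0100010001111

Derivation:
Gen 0: 0010101101100
Gen 1 (rule 210): 0100000100110
Gen 2 (rule 218): 1010001011111
Gen 3 (rule 210): 0001010001111
Gen 4 (rule 218): 0010001011111
Gen 5 (rule 210): 0101010001111
Gen 6 (rule 218): 1000001011111
Gen 7 (rule 210): 0100010001111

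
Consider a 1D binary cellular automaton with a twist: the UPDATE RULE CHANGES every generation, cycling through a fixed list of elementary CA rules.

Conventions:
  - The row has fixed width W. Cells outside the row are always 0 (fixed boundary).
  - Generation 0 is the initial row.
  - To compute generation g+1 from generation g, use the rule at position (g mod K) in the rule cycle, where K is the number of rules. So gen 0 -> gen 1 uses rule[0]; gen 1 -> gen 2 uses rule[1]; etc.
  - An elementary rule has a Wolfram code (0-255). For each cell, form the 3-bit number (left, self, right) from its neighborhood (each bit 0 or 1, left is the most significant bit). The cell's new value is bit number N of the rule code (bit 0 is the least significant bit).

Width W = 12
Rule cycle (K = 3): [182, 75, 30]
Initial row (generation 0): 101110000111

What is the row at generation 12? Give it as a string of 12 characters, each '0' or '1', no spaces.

Gen 0: 101110000111
Gen 1 (rule 182): 110101001010
Gen 2 (rule 75): 110000010000
Gen 3 (rule 30): 101000111000
Gen 4 (rule 182): 111101010100
Gen 5 (rule 75): 100100000001
Gen 6 (rule 30): 111110000011
Gen 7 (rule 182): 011101000100
Gen 8 (rule 75): 110100011001
Gen 9 (rule 30): 100110110111
Gen 10 (rule 182): 111001001010
Gen 11 (rule 75): 101010010000
Gen 12 (rule 30): 101011111000

Answer: 101011111000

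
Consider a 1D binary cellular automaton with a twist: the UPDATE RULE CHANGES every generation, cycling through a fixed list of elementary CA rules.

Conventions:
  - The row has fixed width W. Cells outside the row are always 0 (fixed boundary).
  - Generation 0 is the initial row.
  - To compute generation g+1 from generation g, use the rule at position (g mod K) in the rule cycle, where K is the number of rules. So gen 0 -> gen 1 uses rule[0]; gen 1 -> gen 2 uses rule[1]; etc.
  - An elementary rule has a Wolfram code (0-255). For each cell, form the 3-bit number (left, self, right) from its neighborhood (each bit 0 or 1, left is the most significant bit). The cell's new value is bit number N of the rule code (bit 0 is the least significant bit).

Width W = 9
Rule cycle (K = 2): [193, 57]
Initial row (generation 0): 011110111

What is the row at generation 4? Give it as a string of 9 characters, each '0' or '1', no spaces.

Answer: 111111111

Derivation:
Gen 0: 011110111
Gen 1 (rule 193): 001110011
Gen 2 (rule 57): 101001010
Gen 3 (rule 193): 000000000
Gen 4 (rule 57): 111111111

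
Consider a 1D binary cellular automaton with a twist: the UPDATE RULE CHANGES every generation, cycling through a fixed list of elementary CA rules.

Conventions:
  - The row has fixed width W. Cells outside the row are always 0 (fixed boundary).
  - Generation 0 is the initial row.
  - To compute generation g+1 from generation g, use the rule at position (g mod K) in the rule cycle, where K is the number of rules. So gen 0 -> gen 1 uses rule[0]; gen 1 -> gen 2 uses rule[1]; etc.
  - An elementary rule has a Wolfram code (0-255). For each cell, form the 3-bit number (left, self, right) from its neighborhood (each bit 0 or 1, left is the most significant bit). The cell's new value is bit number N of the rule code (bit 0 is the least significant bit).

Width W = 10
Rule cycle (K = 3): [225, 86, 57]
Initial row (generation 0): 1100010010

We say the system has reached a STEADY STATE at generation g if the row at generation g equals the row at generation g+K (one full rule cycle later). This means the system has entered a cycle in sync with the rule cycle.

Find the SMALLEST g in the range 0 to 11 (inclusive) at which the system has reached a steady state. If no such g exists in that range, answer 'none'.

Gen 0: 1100010010
Gen 1 (rule 225): 0101000000
Gen 2 (rule 86): 1101100000
Gen 3 (rule 57): 1011011111
Gen 4 (rule 225): 0101101111
Gen 5 (rule 86): 1100100001
Gen 6 (rule 57): 1010011100
Gen 7 (rule 225): 0100001101
Gen 8 (rule 86): 1110010101
Gen 9 (rule 57): 1001001010
Gen 10 (rule 225): 0000000100
Gen 11 (rule 86): 0000001110
Gen 12 (rule 57): 1111101001
Gen 13 (rule 225): 0111110000
Gen 14 (rule 86): 1000011000

Answer: none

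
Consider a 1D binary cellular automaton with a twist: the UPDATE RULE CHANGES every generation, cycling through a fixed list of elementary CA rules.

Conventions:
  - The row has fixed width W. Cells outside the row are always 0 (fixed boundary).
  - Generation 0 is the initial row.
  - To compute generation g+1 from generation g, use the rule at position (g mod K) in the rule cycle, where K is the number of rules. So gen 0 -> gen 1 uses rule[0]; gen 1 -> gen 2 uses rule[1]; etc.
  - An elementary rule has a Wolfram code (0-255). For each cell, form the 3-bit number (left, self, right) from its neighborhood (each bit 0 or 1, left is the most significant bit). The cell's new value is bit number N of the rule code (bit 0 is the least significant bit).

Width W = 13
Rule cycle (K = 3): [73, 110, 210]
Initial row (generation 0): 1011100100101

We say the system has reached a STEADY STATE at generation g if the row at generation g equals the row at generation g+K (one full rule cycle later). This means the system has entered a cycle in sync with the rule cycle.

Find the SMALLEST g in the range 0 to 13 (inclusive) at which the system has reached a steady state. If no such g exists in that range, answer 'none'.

Gen 0: 1011100100101
Gen 1 (rule 73): 0010100000000
Gen 2 (rule 110): 0111100000000
Gen 3 (rule 210): 1011110000000
Gen 4 (rule 73): 0010010111111
Gen 5 (rule 110): 0110111100001
Gen 6 (rule 210): 1010011110010
Gen 7 (rule 73): 0000010010000
Gen 8 (rule 110): 0000110110000
Gen 9 (rule 210): 0001010011000
Gen 10 (rule 73): 1100000011011
Gen 11 (rule 110): 1100000111111
Gen 12 (rule 210): 0110001011111
Gen 13 (rule 73): 0110100010001
Gen 14 (rule 110): 1111100110011
Gen 15 (rule 210): 0111111011101
Gen 16 (rule 73): 0100001010100

Answer: none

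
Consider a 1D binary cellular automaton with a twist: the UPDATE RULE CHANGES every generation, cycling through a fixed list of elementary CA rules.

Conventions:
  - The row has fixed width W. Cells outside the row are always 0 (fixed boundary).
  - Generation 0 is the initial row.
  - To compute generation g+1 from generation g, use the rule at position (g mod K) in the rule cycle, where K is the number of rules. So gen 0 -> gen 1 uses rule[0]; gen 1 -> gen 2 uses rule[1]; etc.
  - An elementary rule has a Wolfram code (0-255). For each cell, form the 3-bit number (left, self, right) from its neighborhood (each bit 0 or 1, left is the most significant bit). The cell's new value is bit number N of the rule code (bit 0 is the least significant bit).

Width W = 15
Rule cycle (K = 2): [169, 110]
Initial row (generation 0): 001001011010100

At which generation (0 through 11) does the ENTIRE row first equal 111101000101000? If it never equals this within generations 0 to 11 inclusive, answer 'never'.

Answer: never

Derivation:
Gen 0: 001001011010100
Gen 1 (rule 169): 100000110101001
Gen 2 (rule 110): 100001111111011
Gen 3 (rule 169): 001101111110110
Gen 4 (rule 110): 011111000011110
Gen 5 (rule 169): 011110011011100
Gen 6 (rule 110): 110010111110100
Gen 7 (rule 169): 100001111101001
Gen 8 (rule 110): 100011000111011
Gen 9 (rule 169): 001010010110110
Gen 10 (rule 110): 011110111111110
Gen 11 (rule 169): 011101111111100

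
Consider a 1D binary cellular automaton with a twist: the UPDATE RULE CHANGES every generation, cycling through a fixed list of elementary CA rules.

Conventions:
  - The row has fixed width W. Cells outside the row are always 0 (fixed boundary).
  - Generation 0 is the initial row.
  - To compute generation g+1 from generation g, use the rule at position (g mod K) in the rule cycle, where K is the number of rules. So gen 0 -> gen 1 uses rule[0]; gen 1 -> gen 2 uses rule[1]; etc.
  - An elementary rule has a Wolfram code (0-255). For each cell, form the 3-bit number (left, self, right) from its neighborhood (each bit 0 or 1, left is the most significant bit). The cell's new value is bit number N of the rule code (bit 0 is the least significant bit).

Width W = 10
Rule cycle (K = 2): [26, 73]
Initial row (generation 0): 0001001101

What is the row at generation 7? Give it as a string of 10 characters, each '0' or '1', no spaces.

Answer: 1000101010

Derivation:
Gen 0: 0001001101
Gen 1 (rule 26): 0010111000
Gen 2 (rule 73): 1000101011
Gen 3 (rule 26): 0101000010
Gen 4 (rule 73): 0000011000
Gen 5 (rule 26): 0000110100
Gen 6 (rule 73): 1110110001
Gen 7 (rule 26): 1000101010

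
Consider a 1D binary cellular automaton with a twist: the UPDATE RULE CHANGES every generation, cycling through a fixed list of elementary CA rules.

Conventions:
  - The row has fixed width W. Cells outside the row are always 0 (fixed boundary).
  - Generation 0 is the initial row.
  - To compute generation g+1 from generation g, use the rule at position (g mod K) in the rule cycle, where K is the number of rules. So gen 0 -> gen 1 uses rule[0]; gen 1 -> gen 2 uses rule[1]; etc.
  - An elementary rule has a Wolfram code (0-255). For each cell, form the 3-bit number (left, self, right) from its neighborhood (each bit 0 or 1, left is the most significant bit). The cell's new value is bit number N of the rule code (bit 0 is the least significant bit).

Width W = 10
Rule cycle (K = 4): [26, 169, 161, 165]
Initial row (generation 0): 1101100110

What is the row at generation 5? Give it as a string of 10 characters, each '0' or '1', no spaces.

Gen 0: 1101100110
Gen 1 (rule 26): 1001011101
Gen 2 (rule 169): 0000111010
Gen 3 (rule 161): 1110010100
Gen 4 (rule 165): 0100011101
Gen 5 (rule 26): 1010110000

Answer: 1010110000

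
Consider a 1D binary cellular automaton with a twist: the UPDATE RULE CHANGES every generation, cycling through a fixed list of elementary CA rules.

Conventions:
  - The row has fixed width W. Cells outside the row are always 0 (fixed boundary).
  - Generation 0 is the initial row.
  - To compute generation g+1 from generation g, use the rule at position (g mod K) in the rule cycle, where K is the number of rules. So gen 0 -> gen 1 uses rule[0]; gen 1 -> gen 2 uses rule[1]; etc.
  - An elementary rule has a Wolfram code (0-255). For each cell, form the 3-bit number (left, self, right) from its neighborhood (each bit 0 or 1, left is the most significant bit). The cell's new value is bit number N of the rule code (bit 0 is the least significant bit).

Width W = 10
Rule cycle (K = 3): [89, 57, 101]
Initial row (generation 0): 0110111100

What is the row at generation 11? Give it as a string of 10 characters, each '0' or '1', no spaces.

Gen 0: 0110111100
Gen 1 (rule 89): 0110100111
Gen 2 (rule 57): 0101010100
Gen 3 (rule 101): 0111111101
Gen 4 (rule 89): 0100000100
Gen 5 (rule 57): 0011110011
Gen 6 (rule 101): 1000010001
Gen 7 (rule 89): 0111001100
Gen 8 (rule 57): 0100101011
Gen 9 (rule 101): 0100111101
Gen 10 (rule 89): 0010100100
Gen 11 (rule 57): 1001010011

Answer: 1001010011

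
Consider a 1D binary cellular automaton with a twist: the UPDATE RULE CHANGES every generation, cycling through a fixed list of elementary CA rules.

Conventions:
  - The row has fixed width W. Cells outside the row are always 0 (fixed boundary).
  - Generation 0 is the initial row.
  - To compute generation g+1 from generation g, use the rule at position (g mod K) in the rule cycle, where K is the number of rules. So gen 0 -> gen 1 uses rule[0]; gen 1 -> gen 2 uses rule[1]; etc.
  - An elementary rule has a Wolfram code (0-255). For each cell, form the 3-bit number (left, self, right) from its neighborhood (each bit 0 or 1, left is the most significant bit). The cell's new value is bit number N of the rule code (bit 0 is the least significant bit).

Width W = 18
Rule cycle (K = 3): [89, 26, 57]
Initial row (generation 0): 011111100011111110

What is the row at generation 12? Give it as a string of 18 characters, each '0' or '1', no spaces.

Answer: 100100100101100111

Derivation:
Gen 0: 011111100011111110
Gen 1 (rule 89): 010000111010000011
Gen 2 (rule 26): 101001100001000110
Gen 3 (rule 57): 010101011100110101
Gen 4 (rule 89): 000000010110110000
Gen 5 (rule 26): 000000100100101000
Gen 6 (rule 57): 111110010010010111
Gen 7 (rule 89): 100011001001000101
Gen 8 (rule 26): 010110110110101000
Gen 9 (rule 57): 001101101101010111
Gen 10 (rule 89): 101101101100000101
Gen 11 (rule 26): 001001001010001000
Gen 12 (rule 57): 100100100101100111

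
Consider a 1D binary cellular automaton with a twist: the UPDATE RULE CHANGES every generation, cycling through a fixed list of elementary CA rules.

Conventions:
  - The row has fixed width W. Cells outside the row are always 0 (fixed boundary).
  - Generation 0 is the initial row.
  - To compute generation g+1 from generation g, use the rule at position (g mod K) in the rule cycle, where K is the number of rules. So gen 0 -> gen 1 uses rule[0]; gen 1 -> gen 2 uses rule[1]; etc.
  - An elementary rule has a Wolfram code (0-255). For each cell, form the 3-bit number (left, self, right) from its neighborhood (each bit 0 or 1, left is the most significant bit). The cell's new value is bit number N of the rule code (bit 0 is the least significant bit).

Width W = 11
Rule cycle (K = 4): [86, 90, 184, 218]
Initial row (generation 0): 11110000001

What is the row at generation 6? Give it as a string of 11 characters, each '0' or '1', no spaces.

Answer: 01011100110

Derivation:
Gen 0: 11110000001
Gen 1 (rule 86): 00011000011
Gen 2 (rule 90): 00111100111
Gen 3 (rule 184): 00111010110
Gen 4 (rule 218): 01111000111
Gen 5 (rule 86): 10001101001
Gen 6 (rule 90): 01011100110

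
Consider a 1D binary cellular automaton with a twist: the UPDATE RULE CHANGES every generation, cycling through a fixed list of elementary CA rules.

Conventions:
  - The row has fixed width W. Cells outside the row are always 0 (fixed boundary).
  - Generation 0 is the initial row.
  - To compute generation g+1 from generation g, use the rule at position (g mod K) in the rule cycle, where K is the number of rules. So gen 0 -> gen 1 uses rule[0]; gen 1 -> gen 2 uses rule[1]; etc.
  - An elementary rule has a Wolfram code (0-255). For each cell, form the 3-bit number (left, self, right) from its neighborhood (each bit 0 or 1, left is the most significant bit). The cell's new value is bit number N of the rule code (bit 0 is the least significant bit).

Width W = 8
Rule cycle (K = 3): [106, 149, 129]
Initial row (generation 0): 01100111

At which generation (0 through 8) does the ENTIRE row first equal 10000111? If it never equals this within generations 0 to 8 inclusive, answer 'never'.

Gen 0: 01100111
Gen 1 (rule 106): 11101101
Gen 2 (rule 149): 01000001
Gen 3 (rule 129): 00011100
Gen 4 (rule 106): 00110100
Gen 5 (rule 149): 10000111
Gen 6 (rule 129): 00110010
Gen 7 (rule 106): 01110100
Gen 8 (rule 149): 00100111

Answer: 5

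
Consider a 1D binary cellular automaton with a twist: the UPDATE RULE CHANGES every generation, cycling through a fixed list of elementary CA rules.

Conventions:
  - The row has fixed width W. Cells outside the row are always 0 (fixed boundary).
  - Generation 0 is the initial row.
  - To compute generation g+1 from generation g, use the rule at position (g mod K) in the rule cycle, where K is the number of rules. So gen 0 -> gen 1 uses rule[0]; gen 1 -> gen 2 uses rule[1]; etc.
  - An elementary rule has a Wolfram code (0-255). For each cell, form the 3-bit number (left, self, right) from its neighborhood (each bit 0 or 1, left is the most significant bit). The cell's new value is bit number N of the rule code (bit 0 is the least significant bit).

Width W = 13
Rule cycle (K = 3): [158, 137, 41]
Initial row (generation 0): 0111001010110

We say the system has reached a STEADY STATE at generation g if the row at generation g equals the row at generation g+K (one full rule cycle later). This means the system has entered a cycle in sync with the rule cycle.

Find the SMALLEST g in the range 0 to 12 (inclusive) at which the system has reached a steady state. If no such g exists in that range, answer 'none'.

Answer: none

Derivation:
Gen 0: 0111001010110
Gen 1 (rule 158): 1110111010101
Gen 2 (rule 137): 1100110000000
Gen 3 (rule 41): 1000100111111
Gen 4 (rule 158): 1101111111110
Gen 5 (rule 137): 1001111111100
Gen 6 (rule 41): 0001000000001
Gen 7 (rule 158): 0011100000011
Gen 8 (rule 137): 1011001111010
Gen 9 (rule 41): 0110001000100
Gen 10 (rule 158): 1101011101110
Gen 11 (rule 137): 1000011001100
Gen 12 (rule 41): 0011010001001
Gen 13 (rule 158): 0110011011111
Gen 14 (rule 137): 0100010011110
Gen 15 (rule 41): 0001000010000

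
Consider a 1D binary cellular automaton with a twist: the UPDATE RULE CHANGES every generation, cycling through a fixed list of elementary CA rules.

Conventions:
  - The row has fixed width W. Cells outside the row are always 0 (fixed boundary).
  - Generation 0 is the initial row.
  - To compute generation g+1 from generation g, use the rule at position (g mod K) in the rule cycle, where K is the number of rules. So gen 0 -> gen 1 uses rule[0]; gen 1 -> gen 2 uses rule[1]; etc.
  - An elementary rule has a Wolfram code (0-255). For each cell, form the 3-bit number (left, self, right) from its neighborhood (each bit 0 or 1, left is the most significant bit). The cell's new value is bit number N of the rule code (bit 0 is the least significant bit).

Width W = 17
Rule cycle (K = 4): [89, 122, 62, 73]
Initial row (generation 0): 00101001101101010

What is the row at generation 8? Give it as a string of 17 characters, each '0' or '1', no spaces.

Answer: 00101010010110101

Derivation:
Gen 0: 00101001101101010
Gen 1 (rule 89): 10000101101100001
Gen 2 (rule 122): 01001011111110010
Gen 3 (rule 62): 11111110000001111
Gen 4 (rule 73): 10000010111101001
Gen 5 (rule 89): 01111000100100100
Gen 6 (rule 122): 11001101011011010
Gen 7 (rule 62): 10111011110110111
Gen 8 (rule 73): 00101010010110101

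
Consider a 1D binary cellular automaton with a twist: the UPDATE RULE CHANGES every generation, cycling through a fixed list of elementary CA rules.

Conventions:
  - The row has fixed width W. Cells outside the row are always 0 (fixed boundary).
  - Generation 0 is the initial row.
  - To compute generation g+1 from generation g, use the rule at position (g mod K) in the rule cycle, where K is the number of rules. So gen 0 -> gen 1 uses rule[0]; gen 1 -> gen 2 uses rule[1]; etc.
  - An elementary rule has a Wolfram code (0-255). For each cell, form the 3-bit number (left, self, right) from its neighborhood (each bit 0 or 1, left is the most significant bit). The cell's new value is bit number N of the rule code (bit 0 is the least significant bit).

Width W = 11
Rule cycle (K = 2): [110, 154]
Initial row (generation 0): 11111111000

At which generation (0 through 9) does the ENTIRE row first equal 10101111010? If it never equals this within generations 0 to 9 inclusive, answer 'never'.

Answer: 4

Derivation:
Gen 0: 11111111000
Gen 1 (rule 110): 10000001000
Gen 2 (rule 154): 01000010100
Gen 3 (rule 110): 11000111100
Gen 4 (rule 154): 10101111010
Gen 5 (rule 110): 11111001110
Gen 6 (rule 154): 11110111101
Gen 7 (rule 110): 10011100111
Gen 8 (rule 154): 01111011110
Gen 9 (rule 110): 11001110010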